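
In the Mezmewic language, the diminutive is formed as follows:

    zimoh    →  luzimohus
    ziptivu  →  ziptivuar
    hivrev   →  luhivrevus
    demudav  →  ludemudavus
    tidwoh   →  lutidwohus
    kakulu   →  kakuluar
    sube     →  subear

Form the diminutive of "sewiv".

lusewivus

"sewiv" ends in a consonant. The stems ending in a consonant (demudav → ludemudavus, tidwoh → lutidwohus, hivrev → luhivrevus) add lu- … -us around the stem.
The other pattern: stems ending in a vowel add -ar.
So sewiv → lusewivus.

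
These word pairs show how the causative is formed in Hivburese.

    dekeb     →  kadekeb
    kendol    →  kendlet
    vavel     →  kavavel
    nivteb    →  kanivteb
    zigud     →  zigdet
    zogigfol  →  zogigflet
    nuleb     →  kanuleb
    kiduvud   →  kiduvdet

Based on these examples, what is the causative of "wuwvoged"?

kawuwvoged

vavel and zogigfol both end in -l yet inflect differently (kavavel, zogigflet), so the final letter is not what conditions the rule; the last vowel is.
"wuwvoged" has last vowel 'e'. The stems whose last vowel is 'e' (vavel → kavavel, nivteb → kanivteb, dekeb → kadekeb) add the prefix ka-.
So wuwvoged → kawuwvoged.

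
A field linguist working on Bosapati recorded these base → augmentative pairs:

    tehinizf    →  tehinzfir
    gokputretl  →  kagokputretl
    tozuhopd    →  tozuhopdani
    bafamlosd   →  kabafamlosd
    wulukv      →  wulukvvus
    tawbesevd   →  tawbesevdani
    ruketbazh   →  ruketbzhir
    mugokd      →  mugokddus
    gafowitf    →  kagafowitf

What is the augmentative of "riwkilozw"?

riwkilzwir

"riwkilozw" has second-to-last letter 'z'. The stems whose second-to-last letter is 'z' (ruketbazh → ruketbzhir, tehinizf → tehinzfir) delete the last vowel and add -ir.
The other patterns: stems whose second-to-last letter is 'p' or 'v' add -ani; stems whose second-to-last letter is 's' or 't' add the prefix ka-; stems whose second-to-last letter is 'k' double the final consonant and add -us.
So riwkilozw → riwkilzwir.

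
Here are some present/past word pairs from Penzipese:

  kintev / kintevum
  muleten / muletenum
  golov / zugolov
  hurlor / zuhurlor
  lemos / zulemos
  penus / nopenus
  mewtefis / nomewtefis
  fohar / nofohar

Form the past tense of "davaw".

nodavaw

"davaw" has last vowel 'a'. The one such stem in the data (fohar → nofohar) adds the prefix no-, so the same rule applies.
The other patterns: stems whose last vowel is 'e' add -um; stems whose last vowel is 'o' add the prefix zu-.
So davaw → nodavaw.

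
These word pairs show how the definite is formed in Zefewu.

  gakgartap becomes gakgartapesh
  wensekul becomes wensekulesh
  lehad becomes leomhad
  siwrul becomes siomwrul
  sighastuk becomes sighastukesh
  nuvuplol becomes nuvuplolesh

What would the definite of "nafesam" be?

wensekul and siwrul both end in -l yet inflect differently (wensekulesh, siomwrul), so the final letter is not what conditions the rule; the number of vowels is.
"nafesam" has 3 vowels. The stems with 3 vowels (gakgartap → gakgartapesh, sighastuk → sighastukesh, wensekul → wensekulesh) add -esh.
So nafesam → nafesamesh.

nafesamesh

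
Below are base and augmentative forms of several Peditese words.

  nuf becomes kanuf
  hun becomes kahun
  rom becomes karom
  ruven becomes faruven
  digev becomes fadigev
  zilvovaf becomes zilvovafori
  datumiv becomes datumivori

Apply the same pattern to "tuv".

"tuv" has 1 vowel. The stems with 1 vowel (nuf → kanuf, hun → kahun, rom → karom) add the prefix ka-.
So tuv → katuv.

katuv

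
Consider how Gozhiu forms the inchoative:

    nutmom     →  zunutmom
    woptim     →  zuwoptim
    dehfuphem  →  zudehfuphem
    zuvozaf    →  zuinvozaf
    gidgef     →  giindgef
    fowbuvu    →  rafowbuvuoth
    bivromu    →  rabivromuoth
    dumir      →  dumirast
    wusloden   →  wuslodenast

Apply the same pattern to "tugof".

"tugof" ends in -f. The stems ending in -f (zuvozaf → zuinvozaf, gidgef → giindgef) insert -in- after the first vowel.
So tugof → tuingof.

tuingof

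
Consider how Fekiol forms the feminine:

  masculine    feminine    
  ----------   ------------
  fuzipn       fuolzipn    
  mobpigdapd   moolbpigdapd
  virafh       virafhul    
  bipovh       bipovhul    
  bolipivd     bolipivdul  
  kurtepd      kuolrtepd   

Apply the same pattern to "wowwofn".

wowwofnul

mobpigdapd and bolipivd both end in -d yet inflect differently (moolbpigdapd, bolipivdul), so the final letter is not what conditions the rule; the second-to-last letter is.
"wowwofn" has second-to-last letter 'f'. The one such stem in the data (virafh → virafhul) adds -ul, so the same rule applies.
So wowwofn → wowwofnul.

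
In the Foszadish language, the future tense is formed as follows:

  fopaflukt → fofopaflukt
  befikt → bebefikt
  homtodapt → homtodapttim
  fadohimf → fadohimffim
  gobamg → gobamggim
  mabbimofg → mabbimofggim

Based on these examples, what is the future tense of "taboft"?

fopaflukt and homtodapt both end in -t yet inflect differently (fofopaflukt, homtodapttim), so the final letter is not what conditions the rule; the second-to-last letter is.
"taboft" has second-to-last letter 'f'. The one such stem in the data (mabbimofg → mabbimofggim) doubles the final consonant and adds -im (as do homtodapt, fadohimf), so the same rule applies.
So taboft → tabofttim.

tabofttim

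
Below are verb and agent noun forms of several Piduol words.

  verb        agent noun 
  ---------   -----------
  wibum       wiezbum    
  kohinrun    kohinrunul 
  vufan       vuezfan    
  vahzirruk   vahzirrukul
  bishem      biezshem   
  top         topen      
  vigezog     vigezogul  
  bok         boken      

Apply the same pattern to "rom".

romen

bok and vahzirruk both end in -k yet inflect differently (boken, vahzirrukul), so the final letter is not what conditions the rule; the number of vowels is.
"rom" has 1 vowel. The stems with 1 vowel (bok → boken, top → topen) add -en.
The other patterns: stems with 2 vowels insert -ez- after the first vowel; stems with 3 vowels add -ul.
So rom → romen.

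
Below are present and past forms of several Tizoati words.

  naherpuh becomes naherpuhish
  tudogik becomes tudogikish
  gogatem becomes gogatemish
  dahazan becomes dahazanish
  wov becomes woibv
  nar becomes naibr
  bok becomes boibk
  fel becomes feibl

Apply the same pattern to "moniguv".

moniguvish

tudogik and bok both end in -k yet inflect differently (tudogikish, boibk), so the final letter is not what conditions the rule; the number of vowels is.
"moniguv" has 3 vowels. The stems with 3 vowels (naherpuh → naherpuhish, tudogik → tudogikish, gogatem → gogatemish) add -ish.
The other pattern: stems with 1 vowel insert -ib- after the first vowel.
So moniguv → moniguvish.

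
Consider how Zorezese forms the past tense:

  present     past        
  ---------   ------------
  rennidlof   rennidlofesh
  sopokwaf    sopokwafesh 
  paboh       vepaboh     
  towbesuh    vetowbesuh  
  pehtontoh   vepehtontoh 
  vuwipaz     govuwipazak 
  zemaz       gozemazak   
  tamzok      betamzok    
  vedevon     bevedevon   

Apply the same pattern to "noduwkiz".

gonoduwkizak

rennidlof and paboh both have last vowel 'o' yet inflect differently (rennidlofesh, vepaboh), so the last vowel is not what conditions the rule; the final letter is.
"noduwkiz" ends in -z. The stems ending in -z (vuwipaz → govuwipazak, zemaz → gozemazak) add go- … -ak around the stem.
So noduwkiz → gonoduwkizak.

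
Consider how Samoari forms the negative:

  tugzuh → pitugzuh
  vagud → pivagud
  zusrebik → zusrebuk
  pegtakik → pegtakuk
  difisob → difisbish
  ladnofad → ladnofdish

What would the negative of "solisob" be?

solisbish

"solisob" has last vowel 'o'. The one such stem in the data (difisob → difisbish) deletes the last vowel and adds -ish (as does ladnofad), so the same rule applies.
So solisob → solisbish.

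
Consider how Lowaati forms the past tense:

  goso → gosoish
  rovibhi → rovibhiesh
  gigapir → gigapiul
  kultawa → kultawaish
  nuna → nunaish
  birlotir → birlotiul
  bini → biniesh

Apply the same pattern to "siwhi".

gigapir and rovibhi both have last vowel 'i' yet inflect differently (gigapiul, rovibhiesh), so the last vowel is not what conditions the rule; the final letter is.
"siwhi" ends in -i. The stems ending in -i (rovibhi → rovibhiesh, bini → biniesh) add -esh.
So siwhi → siwhiesh.

siwhiesh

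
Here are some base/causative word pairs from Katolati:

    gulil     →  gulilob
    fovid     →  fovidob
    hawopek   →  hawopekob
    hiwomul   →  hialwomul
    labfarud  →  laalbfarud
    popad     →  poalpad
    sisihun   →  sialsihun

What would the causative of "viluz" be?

vialluz

gulil and hiwomul both end in -l yet inflect differently (gulilob, hialwomul), so the final letter is not what conditions the rule; the last vowel is.
"viluz" has last vowel 'u'. The stems whose last vowel is 'u' (hiwomul → hialwomul, labfarud → laalbfarud, sisihun → sialsihun) insert -al- after the first vowel.
The other pattern: stems whose last vowel is 'e' or 'i' add -ob.
So viluz → vialluz.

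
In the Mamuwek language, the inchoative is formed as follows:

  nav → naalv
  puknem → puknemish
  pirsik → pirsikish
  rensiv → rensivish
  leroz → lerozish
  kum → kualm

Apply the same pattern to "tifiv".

"tifiv" has 2 vowels. The stems with 2 vowels (puknem → puknemish, rensiv → rensivish, pirsik → pirsikish) add -ish.
The other pattern: stems with 1 vowel insert -al- after the first vowel.
So tifiv → tifivish.

tifivish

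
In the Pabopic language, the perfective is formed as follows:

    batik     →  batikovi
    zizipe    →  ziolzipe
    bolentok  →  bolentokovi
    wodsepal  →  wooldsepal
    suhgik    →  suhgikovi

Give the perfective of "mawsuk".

wodsepal and bolentok both have 3 vowels yet inflect differently (wooldsepal, bolentokovi), so the number of vowels is not what conditions the rule; the final letter is.
"mawsuk" ends in -k. The stems ending in -k (bolentok → bolentokovi, suhgik → suhgikovi, batik → batikovi) add -ovi.
The other pattern: stems ending in -e or -l insert -ol- after the first vowel.
So mawsuk → mawsukovi.

mawsukovi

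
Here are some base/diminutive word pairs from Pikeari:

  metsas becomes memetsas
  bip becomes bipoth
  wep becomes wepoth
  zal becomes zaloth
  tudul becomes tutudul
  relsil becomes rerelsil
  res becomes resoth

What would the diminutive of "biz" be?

bizoth

zal and tudul both end in -l yet inflect differently (zaloth, tutudul), so the final letter is not what conditions the rule; the number of vowels is.
"biz" has 1 vowel. The stems with 1 vowel (zal → zaloth, res → resoth, bip → bipoth) add -oth.
The other pattern: stems with 2 vowels repeat the first consonant+vowel as a prefix.
So biz → bizoth.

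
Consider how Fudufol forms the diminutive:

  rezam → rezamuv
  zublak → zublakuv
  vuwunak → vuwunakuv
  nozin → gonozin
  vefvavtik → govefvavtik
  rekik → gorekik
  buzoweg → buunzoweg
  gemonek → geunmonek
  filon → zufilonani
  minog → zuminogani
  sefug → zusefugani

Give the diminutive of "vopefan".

zublak and vefvavtik both end in -k yet inflect differently (zublakuv, govefvavtik), so the final letter is not what conditions the rule; the last vowel is.
"vopefan" has last vowel 'a'. The stems whose last vowel is 'a' (rezam → rezamuv, zublak → zublakuv, vuwunak → vuwunakuv) add -uv.
So vopefan → vopefanuv.

vopefanuv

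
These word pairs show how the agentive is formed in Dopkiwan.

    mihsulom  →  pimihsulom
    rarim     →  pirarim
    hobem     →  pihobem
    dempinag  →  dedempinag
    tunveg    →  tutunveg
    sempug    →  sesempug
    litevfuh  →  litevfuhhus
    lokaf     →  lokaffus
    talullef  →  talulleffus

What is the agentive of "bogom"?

hobem and tunveg both have last vowel 'e' yet inflect differently (pihobem, tutunveg), so the last vowel is not what conditions the rule; the final letter is.
"bogom" ends in -m. The stems ending in -m (mihsulom → pimihsulom, rarim → pirarim, hobem → pihobem) add the prefix pi-.
So bogom → pibogom.

pibogom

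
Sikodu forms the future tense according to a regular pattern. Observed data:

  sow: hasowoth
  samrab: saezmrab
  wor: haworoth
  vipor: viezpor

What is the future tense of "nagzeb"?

wor and vipor both end in -r yet inflect differently (haworoth, viezpor), so the final letter is not what conditions the rule; the number of vowels is.
"nagzeb" has 2 vowels. The stems with 2 vowels (samrab → saezmrab, vipor → viezpor) insert -ez- after the first vowel.
So nagzeb → naezgzeb.

naezgzeb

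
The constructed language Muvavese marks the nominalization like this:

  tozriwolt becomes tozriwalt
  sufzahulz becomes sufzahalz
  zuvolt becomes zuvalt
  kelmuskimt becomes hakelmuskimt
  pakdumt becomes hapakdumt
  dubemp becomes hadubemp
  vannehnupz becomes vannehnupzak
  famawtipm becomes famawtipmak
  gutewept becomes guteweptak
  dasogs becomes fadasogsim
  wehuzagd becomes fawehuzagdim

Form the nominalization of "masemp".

tozriwolt and kelmuskimt both end in -t yet inflect differently (tozriwalt, hakelmuskimt), so the final letter is not what conditions the rule; the second-to-last letter is.
"masemp" has second-to-last letter 'm'. The stems whose second-to-last letter is 'm' (kelmuskimt → hakelmuskimt, pakdumt → hapakdumt, dubemp → hadubemp) add the prefix ha-.
So masemp → hamasemp.

hamasemp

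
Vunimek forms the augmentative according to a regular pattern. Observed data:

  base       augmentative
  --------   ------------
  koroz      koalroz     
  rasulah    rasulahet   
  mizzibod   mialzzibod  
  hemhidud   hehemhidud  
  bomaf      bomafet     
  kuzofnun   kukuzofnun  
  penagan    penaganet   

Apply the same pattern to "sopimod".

soalpimod

kuzofnun and penagan both end in -n yet inflect differently (kukuzofnun, penaganet), so the final letter is not what conditions the rule; the last vowel is.
"sopimod" has last vowel 'o'. The stems whose last vowel is 'o' (mizzibod → mialzzibod, koroz → koalroz) insert -al- after the first vowel.
The other patterns: stems whose last vowel is 'u' repeat the first consonant+vowel as a prefix; stems whose last vowel is 'a' add -et.
So sopimod → soalpimod.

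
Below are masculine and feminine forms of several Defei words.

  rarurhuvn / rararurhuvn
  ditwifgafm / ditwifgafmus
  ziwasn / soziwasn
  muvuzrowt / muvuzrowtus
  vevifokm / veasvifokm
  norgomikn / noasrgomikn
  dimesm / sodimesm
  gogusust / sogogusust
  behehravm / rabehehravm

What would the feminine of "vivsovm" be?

"vivsovm" has second-to-last letter 'v'. The stems whose second-to-last letter is 'v' (rarurhuvn → rararurhuvn, behehravm → rabehehravm) add the prefix ra-.
The other patterns: stems whose second-to-last letter is 's' add the prefix so-; stems whose second-to-last letter is 'k' insert -as- after the first vowel; stems whose second-to-last letter is 'f' or 'w' add -us.
So vivsovm → ravivsovm.

ravivsovm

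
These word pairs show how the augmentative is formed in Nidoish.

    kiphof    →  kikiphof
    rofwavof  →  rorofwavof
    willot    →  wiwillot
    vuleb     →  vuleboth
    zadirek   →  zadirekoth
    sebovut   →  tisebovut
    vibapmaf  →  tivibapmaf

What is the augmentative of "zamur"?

tizamur

"zamur" has last vowel 'u'. The one such stem in the data (sebovut → tisebovut) adds the prefix ti-, so the same rule applies.
The other patterns: stems whose last vowel is 'o' repeat the first consonant+vowel as a prefix; stems whose last vowel is 'e' add -oth.
So zamur → tizamur.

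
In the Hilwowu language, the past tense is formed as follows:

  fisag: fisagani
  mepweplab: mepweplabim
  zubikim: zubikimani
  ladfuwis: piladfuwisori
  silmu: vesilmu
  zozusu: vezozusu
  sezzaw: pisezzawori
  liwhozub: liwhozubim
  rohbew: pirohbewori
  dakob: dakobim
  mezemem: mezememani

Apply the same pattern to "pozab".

"pozab" ends in -b. The stems ending in -b (liwhozub → liwhozubim, dakob → dakobim, mepweplab → mepweplabim) add -im.
The other patterns: stems ending in -s or -w add pi- … -ori around the stem; stems ending in -u add the prefix ve-; stems ending in -g or -m add -ani.
So pozab → pozabim.

pozabim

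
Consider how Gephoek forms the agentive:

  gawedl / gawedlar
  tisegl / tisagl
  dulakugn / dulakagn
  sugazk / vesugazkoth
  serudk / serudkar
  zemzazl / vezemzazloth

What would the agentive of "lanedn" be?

tisegl and gawedl both end in -l yet inflect differently (tisagl, gawedlar), so the final letter is not what conditions the rule; the second-to-last letter is.
"lanedn" has second-to-last letter 'd'. The stems whose second-to-last letter is 'd' (serudk → serudkar, gawedl → gawedlar) add -ar.
The other patterns: stems whose second-to-last letter is 'g' change the last vowel to 'a'; stems whose second-to-last letter is 'z' add ve- … -oth around the stem.
So lanedn → lanednar.

lanednar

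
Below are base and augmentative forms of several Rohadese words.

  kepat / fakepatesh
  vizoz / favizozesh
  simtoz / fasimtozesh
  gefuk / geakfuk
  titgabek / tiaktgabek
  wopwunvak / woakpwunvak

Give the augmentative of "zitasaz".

wopwunvak and kepat both have last vowel 'a' yet inflect differently (woakpwunvak, fakepatesh), so the last vowel is not what conditions the rule; the final letter is.
"zitasaz" ends in -z. The stems ending in -z (simtoz → fasimtozesh, vizoz → favizozesh) add fa- … -esh around the stem.
So zitasaz → fazitasazesh.

fazitasazesh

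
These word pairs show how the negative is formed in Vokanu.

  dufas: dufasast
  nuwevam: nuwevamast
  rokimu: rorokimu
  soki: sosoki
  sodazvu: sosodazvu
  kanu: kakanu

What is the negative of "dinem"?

dinemast

nuwevam and sodazvu both have 3 vowels yet inflect differently (nuwevamast, sosodazvu), so the number of vowels is not what conditions the rule; whether the stem ends in a vowel or a consonant is.
"dinem" ends in a consonant. The stems ending in a consonant (dufas → dufasast, nuwevam → nuwevamast) add -ast.
The other pattern: stems ending in a vowel repeat the first consonant+vowel as a prefix.
So dinem → dinemast.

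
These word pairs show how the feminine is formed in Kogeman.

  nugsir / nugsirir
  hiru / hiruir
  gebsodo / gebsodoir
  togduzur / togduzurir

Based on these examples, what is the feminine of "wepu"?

Every pair shown (nugsir → nugsirir, hiru → hiruir, gebsodo → gebsodoir, …) follows the same rule: add -ir.
So wepu → wepuir.

wepuir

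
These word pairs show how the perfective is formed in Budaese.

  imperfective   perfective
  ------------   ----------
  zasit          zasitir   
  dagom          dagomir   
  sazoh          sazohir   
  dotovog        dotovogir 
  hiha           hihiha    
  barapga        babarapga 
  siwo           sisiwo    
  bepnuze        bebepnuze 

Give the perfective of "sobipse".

sosobipse

"sobipse" ends in a vowel. The stems ending in a vowel (hiha → hihiha, barapga → babarapga, siwo → sisiwo) repeat the first consonant+vowel as a prefix.
So sobipse → sosobipse.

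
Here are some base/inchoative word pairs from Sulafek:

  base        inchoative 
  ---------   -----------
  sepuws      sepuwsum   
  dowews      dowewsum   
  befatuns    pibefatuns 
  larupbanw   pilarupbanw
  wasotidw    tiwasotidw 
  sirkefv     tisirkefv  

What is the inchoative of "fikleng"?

sepuws and befatuns both end in -s yet inflect differently (sepuwsum, pibefatuns), so the final letter is not what conditions the rule; the second-to-last letter is.
"fikleng" has second-to-last letter 'n'. The stems whose second-to-last letter is 'n' (befatuns → pibefatuns, larupbanw → pilarupbanw) add the prefix pi-.
So fikleng → pifikleng.

pifikleng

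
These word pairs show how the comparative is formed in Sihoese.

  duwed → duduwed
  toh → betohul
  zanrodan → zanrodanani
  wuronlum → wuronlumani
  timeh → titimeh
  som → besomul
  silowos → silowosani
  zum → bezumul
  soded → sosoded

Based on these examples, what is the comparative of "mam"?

toh and timeh both end in -h yet inflect differently (betohul, titimeh), so the final letter is not what conditions the rule; the number of vowels is.
"mam" has 1 vowel. The stems with 1 vowel (zum → bezumul, toh → betohul, som → besomul) add be- … -ul around the stem.
The other patterns: stems with 2 vowels repeat the first consonant+vowel as a prefix; stems with 3 vowels add -ani.
So mam → bemamul.

bemamul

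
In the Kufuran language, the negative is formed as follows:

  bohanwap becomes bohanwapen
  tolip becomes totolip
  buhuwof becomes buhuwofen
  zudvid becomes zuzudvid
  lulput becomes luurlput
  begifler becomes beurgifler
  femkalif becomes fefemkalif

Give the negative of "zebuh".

zeurbuh

buhuwof and femkalif both end in -f yet inflect differently (buhuwofen, fefemkalif), so the final letter is not what conditions the rule; the last vowel is.
"zebuh" has last vowel 'u'. The one such stem in the data (lulput → luurlput) inserts -ur- after the first vowel (as does begifler), so the same rule applies.
So zebuh → zeurbuh.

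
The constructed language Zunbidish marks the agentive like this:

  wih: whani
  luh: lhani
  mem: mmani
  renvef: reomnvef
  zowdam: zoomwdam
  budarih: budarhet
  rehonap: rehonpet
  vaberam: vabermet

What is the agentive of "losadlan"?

mem and zowdam both end in -m yet inflect differently (mmani, zoomwdam), so the final letter is not what conditions the rule; the number of vowels is.
"losadlan" has 3 vowels. The stems with 3 vowels (budarih → budarhet, rehonap → rehonpet, vaberam → vabermet) delete the last vowel and add -et.
The other patterns: stems with 1 vowel delete the last vowel and add -ani; stems with 2 vowels insert -om- after the first vowel.
So losadlan → losadlnet.

losadlnet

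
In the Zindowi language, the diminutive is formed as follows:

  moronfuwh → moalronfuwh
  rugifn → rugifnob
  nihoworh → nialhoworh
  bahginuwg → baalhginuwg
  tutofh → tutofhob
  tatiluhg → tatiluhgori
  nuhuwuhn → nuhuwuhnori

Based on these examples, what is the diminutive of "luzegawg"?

nuhuwuhn and rugifn both end in -n yet inflect differently (nuhuwuhnori, rugifnob), so the final letter is not what conditions the rule; the second-to-last letter is.
"luzegawg" has second-to-last letter 'w'. The stems whose second-to-last letter is 'w' (moronfuwh → moalronfuwh, bahginuwg → baalhginuwg) insert -al- after the first vowel.
The other patterns: stems whose second-to-last letter is 'h' add -ori; stems whose second-to-last letter is 'f' add -ob.
So luzegawg → lualzegawg.

lualzegawg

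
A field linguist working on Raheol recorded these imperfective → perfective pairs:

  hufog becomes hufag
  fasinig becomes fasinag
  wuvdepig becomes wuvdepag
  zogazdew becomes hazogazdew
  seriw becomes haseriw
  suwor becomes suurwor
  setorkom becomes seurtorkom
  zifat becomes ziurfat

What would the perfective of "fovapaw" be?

hafovapaw

"fovapaw" ends in -w. The stems ending in -w (zogazdew → hazogazdew, seriw → haseriw) add the prefix ha-.
So fovapaw → hafovapaw.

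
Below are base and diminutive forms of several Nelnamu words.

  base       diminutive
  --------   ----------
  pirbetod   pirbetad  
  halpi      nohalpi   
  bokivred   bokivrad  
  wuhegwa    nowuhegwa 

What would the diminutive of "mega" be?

nomega

"mega" ends in a vowel. The stems ending in a vowel (halpi → nohalpi, wuhegwa → nowuhegwa) add the prefix no-.
So mega → nomega.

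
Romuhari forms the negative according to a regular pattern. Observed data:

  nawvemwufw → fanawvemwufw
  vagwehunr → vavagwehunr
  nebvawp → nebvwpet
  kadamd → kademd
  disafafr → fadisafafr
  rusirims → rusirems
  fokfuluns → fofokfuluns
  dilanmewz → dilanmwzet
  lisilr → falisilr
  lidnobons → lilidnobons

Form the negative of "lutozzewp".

fokfuluns and rusirims both end in -s yet inflect differently (fofokfuluns, rusirems), so the final letter is not what conditions the rule; the second-to-last letter is.
"lutozzewp" has second-to-last letter 'w'. The stems whose second-to-last letter is 'w' (dilanmewz → dilanmwzet, nebvawp → nebvwpet) delete the last vowel and add -et.
So lutozzewp → lutozzwpet.

lutozzwpet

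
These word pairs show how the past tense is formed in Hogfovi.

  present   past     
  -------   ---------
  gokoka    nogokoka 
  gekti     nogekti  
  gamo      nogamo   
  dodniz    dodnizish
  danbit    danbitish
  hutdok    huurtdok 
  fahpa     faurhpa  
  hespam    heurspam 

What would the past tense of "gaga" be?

nogaga

gokoka and fahpa both end in -a yet inflect differently (nogokoka, faurhpa), so the final letter is not what conditions the rule; the first letter is.
"gaga" begins with g-. The stems beginning with g- (gokoka → nogokoka, gekti → nogekti, gamo → nogamo) add the prefix no-.
So gaga → nogaga.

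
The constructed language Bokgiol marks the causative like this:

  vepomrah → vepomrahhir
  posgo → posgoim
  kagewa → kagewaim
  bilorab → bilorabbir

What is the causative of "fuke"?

fukeim

vepomrah and kagewa both have last vowel 'a' yet inflect differently (vepomrahhir, kagewaim), so the last vowel is not what conditions the rule; whether the stem ends in a vowel or a consonant is.
"fuke" ends in a vowel. The stems ending in a vowel (posgo → posgoim, kagewa → kagewaim) add -im.
The other pattern: stems ending in a consonant double the final consonant and add -ir.
So fuke → fukeim.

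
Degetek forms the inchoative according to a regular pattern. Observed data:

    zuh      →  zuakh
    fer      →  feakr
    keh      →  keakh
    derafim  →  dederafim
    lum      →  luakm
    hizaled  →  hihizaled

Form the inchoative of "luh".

luakh

derafim and lum both end in -m yet inflect differently (dederafim, luakm), so the final letter is not what conditions the rule; the number of vowels is.
"luh" has 1 vowel. The stems with 1 vowel (fer → feakr, keh → keakh, lum → luakm) insert -ak- after the first vowel.
So luh → luakh.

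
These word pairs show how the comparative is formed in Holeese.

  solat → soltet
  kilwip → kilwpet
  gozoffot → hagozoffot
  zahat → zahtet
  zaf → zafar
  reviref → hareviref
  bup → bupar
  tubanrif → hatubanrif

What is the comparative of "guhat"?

bup and kilwip both end in -p yet inflect differently (bupar, kilwpet), so the final letter is not what conditions the rule; the number of vowels is.
"guhat" has 2 vowels. The stems with 2 vowels (solat → soltet, kilwip → kilwpet, zahat → zahtet) delete the last vowel and add -et.
The other patterns: stems with 1 vowel add -ar; stems with 3 vowels add the prefix ha-.
So guhat → guhtet.

guhtet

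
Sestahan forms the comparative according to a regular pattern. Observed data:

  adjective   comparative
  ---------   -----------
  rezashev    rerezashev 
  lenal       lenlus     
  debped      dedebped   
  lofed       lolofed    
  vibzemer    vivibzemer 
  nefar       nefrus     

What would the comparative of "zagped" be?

zazagped

vibzemer and nefar both end in -r yet inflect differently (vivibzemer, nefrus), so the final letter is not what conditions the rule; the last vowel is.
"zagped" has last vowel 'e'. The stems whose last vowel is 'e' (vibzemer → vivibzemer, debped → dedebped, rezashev → rerezashev) repeat the first consonant+vowel as a prefix.
So zagped → zazagped.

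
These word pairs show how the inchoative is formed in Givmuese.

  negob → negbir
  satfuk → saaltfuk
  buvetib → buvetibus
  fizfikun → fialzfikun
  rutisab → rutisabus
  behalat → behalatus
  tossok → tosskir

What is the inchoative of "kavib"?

"kavib" has last vowel 'i'. The one such stem in the data (buvetib → buvetibus) adds -us, so the same rule applies.
The other patterns: stems whose last vowel is 'o' delete the last vowel and add -ir; stems whose last vowel is 'u' insert -al- after the first vowel.
So kavib → kavibus.

kavibus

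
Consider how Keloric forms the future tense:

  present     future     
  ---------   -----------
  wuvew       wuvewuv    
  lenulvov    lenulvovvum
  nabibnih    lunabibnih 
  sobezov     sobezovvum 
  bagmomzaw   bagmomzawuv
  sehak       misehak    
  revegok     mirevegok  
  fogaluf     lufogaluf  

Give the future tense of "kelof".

"kelof" ends in -f. The one such stem in the data (fogaluf → lufogaluf) adds the prefix lu-, so the same rule applies.
The other patterns: stems ending in -v double the final consonant and add -um; stems ending in -w add -uv; stems ending in -k add the prefix mi-.
So kelof → lukelof.

lukelof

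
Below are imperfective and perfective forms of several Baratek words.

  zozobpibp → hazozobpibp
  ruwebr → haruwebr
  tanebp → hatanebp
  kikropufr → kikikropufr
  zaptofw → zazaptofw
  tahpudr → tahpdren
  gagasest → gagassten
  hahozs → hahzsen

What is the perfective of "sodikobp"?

ruwebr and kikropufr both end in -r yet inflect differently (haruwebr, kikikropufr), so the final letter is not what conditions the rule; the second-to-last letter is.
"sodikobp" has second-to-last letter 'b'. The stems whose second-to-last letter is 'b' (zozobpibp → hazozobpibp, ruwebr → haruwebr, tanebp → hatanebp) add the prefix ha-.
The other patterns: stems whose second-to-last letter is 'f' repeat the first consonant+vowel as a prefix; stems whose second-to-last letter is 'd', 's' or 'z' delete the last vowel and add -en.
So sodikobp → hasodikobp.

hasodikobp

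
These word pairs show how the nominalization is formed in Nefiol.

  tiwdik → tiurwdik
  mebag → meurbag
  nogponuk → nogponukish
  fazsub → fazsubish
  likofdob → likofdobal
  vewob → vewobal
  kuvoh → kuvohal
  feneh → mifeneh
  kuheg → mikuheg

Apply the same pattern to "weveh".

tiwdik and nogponuk both end in -k yet inflect differently (tiurwdik, nogponukish), so the final letter is not what conditions the rule; the last vowel is.
"weveh" has last vowel 'e'. The stems whose last vowel is 'e' (feneh → mifeneh, kuheg → mikuheg) add the prefix mi-.
The other patterns: stems whose last vowel is 'a' or 'i' insert -ur- after the first vowel; stems whose last vowel is 'u' add -ish; stems whose last vowel is 'o' add -al.
So weveh → miweveh.

miweveh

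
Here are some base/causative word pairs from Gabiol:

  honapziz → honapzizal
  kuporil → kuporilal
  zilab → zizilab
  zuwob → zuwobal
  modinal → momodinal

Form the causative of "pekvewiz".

modinal and kuporil both end in -l yet inflect differently (momodinal, kuporilal), so the final letter is not what conditions the rule; the last vowel is.
"pekvewiz" has last vowel 'i'. The stems whose last vowel is 'i' (honapziz → honapzizal, kuporil → kuporilal) add -al.
The other pattern: stems whose last vowel is 'a' repeat the first consonant+vowel as a prefix.
So pekvewiz → pekvewizal.

pekvewizal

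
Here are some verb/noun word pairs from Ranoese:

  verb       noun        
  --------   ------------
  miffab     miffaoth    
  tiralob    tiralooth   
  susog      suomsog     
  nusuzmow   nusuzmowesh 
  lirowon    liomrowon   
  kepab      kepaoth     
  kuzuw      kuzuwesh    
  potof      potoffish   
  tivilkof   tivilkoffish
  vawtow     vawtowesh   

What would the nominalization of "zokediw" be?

vawtow and tivilkof both have last vowel 'o' yet inflect differently (vawtowesh, tivilkoffish), so the last vowel is not what conditions the rule; the final letter is.
"zokediw" ends in -w. The stems ending in -w (vawtow → vawtowesh, nusuzmow → nusuzmowesh, kuzuw → kuzuwesh) add -esh.
The other patterns: stems ending in -f double the final consonant and add -ish; stems ending in -b drop the final letter and add -oth; stems ending in -g or -n insert -om- after the first vowel.
So zokediw → zokediwesh.

zokediwesh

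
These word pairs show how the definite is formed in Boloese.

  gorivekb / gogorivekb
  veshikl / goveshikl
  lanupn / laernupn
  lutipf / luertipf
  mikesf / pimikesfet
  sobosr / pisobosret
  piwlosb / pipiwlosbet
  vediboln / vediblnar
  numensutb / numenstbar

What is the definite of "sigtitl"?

sigttlar

lutipf and mikesf both end in -f yet inflect differently (luertipf, pimikesfet), so the final letter is not what conditions the rule; the second-to-last letter is.
"sigtitl" has second-to-last letter 't'. The one such stem in the data (numensutb → numenstbar) deletes the last vowel and adds -ar (as does vediboln), so the same rule applies.
The other patterns: stems whose second-to-last letter is 'k' add the prefix go-; stems whose second-to-last letter is 'p' insert -er- after the first vowel; stems whose second-to-last letter is 's' add pi- … -et around the stem.
So sigtitl → sigttlar.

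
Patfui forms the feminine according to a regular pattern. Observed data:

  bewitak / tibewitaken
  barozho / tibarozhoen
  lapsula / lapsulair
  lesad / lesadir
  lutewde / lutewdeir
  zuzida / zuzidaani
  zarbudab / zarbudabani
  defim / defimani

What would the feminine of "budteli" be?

tibudtelien

lapsula and zuzida both end in -a yet inflect differently (lapsulair, zuzidaani), so the final letter is not what conditions the rule; the first letter is.
"budteli" begins with b-. The stems beginning with b- (bewitak → tibewitaken, barozho → tibarozhoen) add ti- … -en around the stem.
So budteli → tibudtelien.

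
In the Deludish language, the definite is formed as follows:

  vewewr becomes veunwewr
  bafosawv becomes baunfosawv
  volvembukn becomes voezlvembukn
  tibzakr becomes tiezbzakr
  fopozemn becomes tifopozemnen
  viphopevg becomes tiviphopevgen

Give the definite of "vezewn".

veunzewn

"vezewn" has second-to-last letter 'w'. The stems whose second-to-last letter is 'w' (vewewr → veunwewr, bafosawv → baunfosawv) insert -un- after the first vowel.
The other patterns: stems whose second-to-last letter is 'k' insert -ez- after the first vowel; stems whose second-to-last letter is 'm' or 'v' add ti- … -en around the stem.
So vezewn → veunzewn.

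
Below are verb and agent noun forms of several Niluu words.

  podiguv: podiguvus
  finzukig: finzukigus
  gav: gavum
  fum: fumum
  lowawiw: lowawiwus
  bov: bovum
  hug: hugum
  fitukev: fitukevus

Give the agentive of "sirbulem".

bov and fitukev both end in -v yet inflect differently (bovum, fitukevus), so the final letter is not what conditions the rule; the number of vowels is.
"sirbulem" has 3 vowels. The stems with 3 vowels (fitukev → fitukevus, podiguv → podiguvus, finzukig → finzukigus) add -us.
The other pattern: stems with 1 vowel add -um.
So sirbulem → sirbulemus.

sirbulemus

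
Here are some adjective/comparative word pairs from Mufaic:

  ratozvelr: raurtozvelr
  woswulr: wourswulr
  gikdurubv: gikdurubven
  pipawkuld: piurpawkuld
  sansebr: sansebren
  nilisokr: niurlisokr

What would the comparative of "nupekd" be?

nuurpekd

sansebr and ratozvelr both end in -r yet inflect differently (sansebren, raurtozvelr), so the final letter is not what conditions the rule; the second-to-last letter is.
"nupekd" has second-to-last letter 'k'. The one such stem in the data (nilisokr → niurlisokr) inserts -ur- after the first vowel (as do ratozvelr, woswulr), so the same rule applies.
So nupekd → nuurpekd.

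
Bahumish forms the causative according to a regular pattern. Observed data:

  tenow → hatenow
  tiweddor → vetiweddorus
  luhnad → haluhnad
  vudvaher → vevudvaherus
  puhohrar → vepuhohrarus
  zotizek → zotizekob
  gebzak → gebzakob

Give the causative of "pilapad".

vudvaher and zotizek both have last vowel 'e' yet inflect differently (vevudvaherus, zotizekob), so the last vowel is not what conditions the rule; the final letter is.
"pilapad" ends in -d. The one such stem in the data (luhnad → haluhnad) adds the prefix ha-, so the same rule applies.
The other patterns: stems ending in -r add ve- … -us around the stem; stems ending in -k add -ob.
So pilapad → hapilapad.

hapilapad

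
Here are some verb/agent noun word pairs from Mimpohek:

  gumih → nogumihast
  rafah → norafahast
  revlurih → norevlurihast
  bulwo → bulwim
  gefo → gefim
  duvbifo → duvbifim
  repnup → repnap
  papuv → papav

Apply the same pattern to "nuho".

gumih and gefo both begin with g- yet inflect differently (nogumihast, gefim), so the first letter is not what conditions the rule; the final letter is.
"nuho" ends in -o. The stems ending in -o (bulwo → bulwim, gefo → gefim, duvbifo → duvbifim) drop the final letter and add -im.
So nuho → nuhim.

nuhim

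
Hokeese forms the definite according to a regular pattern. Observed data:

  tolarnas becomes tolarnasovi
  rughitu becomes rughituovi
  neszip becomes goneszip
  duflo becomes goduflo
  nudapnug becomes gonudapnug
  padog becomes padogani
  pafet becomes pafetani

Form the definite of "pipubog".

pipubogani

nudapnug and padog both end in -g yet inflect differently (gonudapnug, padogani), so the final letter is not what conditions the rule; the first letter is.
"pipubog" begins with p-. The stems beginning with p- (padog → padogani, pafet → pafetani) add -ani.
The other patterns: stems beginning with r- or t- add -ovi; stems beginning with d- or n- add the prefix go-.
So pipubog → pipubogani.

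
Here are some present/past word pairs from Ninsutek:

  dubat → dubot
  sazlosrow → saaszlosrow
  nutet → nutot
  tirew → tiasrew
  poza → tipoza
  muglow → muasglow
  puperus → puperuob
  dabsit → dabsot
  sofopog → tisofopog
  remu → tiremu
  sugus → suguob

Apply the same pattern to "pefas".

nutet and tirew both have last vowel 'e' yet inflect differently (nutot, tiasrew), so the last vowel is not what conditions the rule; the final letter is.
"pefas" ends in -s. The stems ending in -s (sugus → suguob, puperus → puperuob) drop the final letter and add -ob.
So pefas → pefaob.

pefaob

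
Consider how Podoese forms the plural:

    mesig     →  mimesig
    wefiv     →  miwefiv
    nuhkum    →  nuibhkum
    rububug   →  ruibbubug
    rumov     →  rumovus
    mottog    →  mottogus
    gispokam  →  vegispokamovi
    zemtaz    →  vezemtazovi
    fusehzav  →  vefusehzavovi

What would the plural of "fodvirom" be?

mesig and rububug both end in -g yet inflect differently (mimesig, ruibbubug), so the final letter is not what conditions the rule; the last vowel is.
"fodvirom" has last vowel 'o'. The stems whose last vowel is 'o' (rumov → rumovus, mottog → mottogus) add -us.
So fodvirom → fodviromus.

fodviromus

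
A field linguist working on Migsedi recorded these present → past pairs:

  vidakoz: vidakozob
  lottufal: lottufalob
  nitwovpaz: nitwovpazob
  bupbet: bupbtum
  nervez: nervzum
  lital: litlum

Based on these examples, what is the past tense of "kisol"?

kislum

"kisol" has 2 vowels. The stems with 2 vowels (bupbet → bupbtum, nervez → nervzum, lital → litlum) delete the last vowel and add -um.
So kisol → kislum.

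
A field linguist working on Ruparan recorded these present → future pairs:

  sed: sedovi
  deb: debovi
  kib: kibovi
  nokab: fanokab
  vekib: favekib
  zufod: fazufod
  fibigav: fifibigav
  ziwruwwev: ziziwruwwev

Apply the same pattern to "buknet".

deb and nokab both end in -b yet inflect differently (debovi, fanokab), so the final letter is not what conditions the rule; the number of vowels is.
"buknet" has 2 vowels. The stems with 2 vowels (nokab → fanokab, vekib → favekib, zufod → fazufod) add the prefix fa-.
So buknet → fabuknet.

fabuknet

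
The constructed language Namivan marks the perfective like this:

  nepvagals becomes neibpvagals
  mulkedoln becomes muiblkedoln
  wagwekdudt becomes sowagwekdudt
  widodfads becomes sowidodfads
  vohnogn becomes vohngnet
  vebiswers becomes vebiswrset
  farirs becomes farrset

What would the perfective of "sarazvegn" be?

nepvagals and widodfads both end in -s yet inflect differently (neibpvagals, sowidodfads), so the final letter is not what conditions the rule; the second-to-last letter is.
"sarazvegn" has second-to-last letter 'g'. The one such stem in the data (vohnogn → vohngnet) deletes the last vowel and adds -et (as do vebiswers, farirs), so the same rule applies.
The other patterns: stems whose second-to-last letter is 'l' insert -ib- after the first vowel; stems whose second-to-last letter is 'd' add the prefix so-.
So sarazvegn → sarazvgnet.

sarazvgnet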